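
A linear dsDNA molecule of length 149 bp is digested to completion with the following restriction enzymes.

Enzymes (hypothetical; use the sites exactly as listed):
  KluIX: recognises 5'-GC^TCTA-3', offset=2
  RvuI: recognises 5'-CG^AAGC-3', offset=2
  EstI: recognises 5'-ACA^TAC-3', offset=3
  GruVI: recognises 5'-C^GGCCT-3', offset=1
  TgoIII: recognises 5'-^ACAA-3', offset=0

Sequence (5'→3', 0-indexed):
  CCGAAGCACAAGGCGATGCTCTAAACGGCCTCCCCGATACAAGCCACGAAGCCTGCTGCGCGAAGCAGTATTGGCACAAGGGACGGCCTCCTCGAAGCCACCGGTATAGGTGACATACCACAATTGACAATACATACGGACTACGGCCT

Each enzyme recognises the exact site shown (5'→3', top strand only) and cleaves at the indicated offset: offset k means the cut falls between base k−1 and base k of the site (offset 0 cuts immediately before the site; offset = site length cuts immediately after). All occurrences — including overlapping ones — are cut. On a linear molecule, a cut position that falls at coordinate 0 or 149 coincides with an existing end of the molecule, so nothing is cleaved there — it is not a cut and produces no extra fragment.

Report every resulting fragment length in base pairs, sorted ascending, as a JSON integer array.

Scan for sites:
  KluIX (GCTCTA, off=2): starts [17] → cuts [19]
  RvuI (CGAAGC, off=2): starts [1, 46, 60, 92] → cuts [3, 48, 62, 94]
  EstI (ACATAC, off=3): starts [112, 131] → cuts [115, 134]
  GruVI (CGGCCT, off=1): starts [25, 83, 143] → cuts [26, 84, 144]
  TgoIII (ACAA, off=0): starts [7, 38, 75, 119, 126] → cuts [7, 38, 75, 119, 126]

All cut coordinates (distinct, sorted): [3, 7, 19, 26, 38, 48, 62, 75, 84, 94, 115, 119, 126, 134, 144]

Fragments:
  [0,3): 3 bp
  [3,7): 4 bp
  [7,19): 12 bp
  [19,26): 7 bp
  [26,38): 12 bp
  [38,48): 10 bp
  [48,62): 14 bp
  [62,75): 13 bp
  [75,84): 9 bp
  [84,94): 10 bp
  [94,115): 21 bp
  [115,119): 4 bp
  [119,126): 7 bp
  [126,134): 8 bp
  [134,144): 10 bp
  [144,149): 5 bp

[3,4,4,5,7,7,8,9,10,10,10,12,12,13,14,21]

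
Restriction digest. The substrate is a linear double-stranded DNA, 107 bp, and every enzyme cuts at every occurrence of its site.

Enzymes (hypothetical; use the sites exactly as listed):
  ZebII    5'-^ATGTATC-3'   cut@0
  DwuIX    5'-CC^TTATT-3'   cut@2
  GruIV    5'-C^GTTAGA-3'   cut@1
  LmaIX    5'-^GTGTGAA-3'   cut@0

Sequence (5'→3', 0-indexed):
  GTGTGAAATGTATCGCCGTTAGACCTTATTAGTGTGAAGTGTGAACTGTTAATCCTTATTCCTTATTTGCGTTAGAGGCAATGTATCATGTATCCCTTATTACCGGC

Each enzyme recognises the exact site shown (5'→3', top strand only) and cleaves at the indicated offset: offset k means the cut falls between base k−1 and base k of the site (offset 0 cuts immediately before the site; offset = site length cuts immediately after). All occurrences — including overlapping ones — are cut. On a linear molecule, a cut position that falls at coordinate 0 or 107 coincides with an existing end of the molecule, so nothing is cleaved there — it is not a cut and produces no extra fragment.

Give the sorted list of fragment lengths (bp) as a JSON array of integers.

[6,7,7,7,7,8,8,9,10,10,11,17]

Per-enzyme occurrences:
  ZebII (ATGTATC, off=0): starts [7, 80, 87] → cuts [7, 80, 87]
  DwuIX (CCTTATT, off=2): starts [23, 53, 60, 94] → cuts [25, 55, 62, 96]
  GruIV (CGTTAGA, off=1): starts [16, 69] → cuts [17, 70]
  LmaIX (GTGTGAA, off=0): starts [0, 31, 38] → cuts [31, 38] (position 0 is a terminus of the linear molecule — no cut)

Pooled cuts: [7, 17, 25, 31, 38, 55, 62, 70, 80, 87, 96]

Fragment lengths:
  [0,7): 7 bp
  [7,17): 10 bp
  [17,25): 8 bp
  [25,31): 6 bp
  [31,38): 7 bp
  [38,55): 17 bp
  [55,62): 7 bp
  [62,70): 8 bp
  [70,80): 10 bp
  [80,87): 7 bp
  [87,96): 9 bp
  [96,107): 11 bp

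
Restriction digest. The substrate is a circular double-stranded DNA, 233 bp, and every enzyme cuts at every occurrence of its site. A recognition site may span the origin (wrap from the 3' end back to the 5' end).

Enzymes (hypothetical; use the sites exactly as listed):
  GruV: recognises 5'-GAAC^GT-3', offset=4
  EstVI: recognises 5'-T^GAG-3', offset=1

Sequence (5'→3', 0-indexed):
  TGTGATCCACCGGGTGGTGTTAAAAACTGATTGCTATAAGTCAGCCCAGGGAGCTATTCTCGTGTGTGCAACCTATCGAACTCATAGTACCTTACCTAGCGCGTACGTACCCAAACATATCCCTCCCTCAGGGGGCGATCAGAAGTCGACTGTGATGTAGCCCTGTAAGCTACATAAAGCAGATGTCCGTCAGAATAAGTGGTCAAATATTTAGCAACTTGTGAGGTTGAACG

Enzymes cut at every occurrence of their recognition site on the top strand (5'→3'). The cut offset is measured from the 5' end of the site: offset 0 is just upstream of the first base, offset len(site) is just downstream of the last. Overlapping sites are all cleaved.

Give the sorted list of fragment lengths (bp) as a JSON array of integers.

Scan for sites:
  GruV (GAACGT, off=4): starts [228] → cuts [232]
  EstVI (TGAG, off=1): starts [221] → cuts [222]

Pooled cuts: [222, 232]

Fragment lengths:
  222→232: 10 bp
  232→222 (wrap): 233-232+222 = 223 bp

[10,223]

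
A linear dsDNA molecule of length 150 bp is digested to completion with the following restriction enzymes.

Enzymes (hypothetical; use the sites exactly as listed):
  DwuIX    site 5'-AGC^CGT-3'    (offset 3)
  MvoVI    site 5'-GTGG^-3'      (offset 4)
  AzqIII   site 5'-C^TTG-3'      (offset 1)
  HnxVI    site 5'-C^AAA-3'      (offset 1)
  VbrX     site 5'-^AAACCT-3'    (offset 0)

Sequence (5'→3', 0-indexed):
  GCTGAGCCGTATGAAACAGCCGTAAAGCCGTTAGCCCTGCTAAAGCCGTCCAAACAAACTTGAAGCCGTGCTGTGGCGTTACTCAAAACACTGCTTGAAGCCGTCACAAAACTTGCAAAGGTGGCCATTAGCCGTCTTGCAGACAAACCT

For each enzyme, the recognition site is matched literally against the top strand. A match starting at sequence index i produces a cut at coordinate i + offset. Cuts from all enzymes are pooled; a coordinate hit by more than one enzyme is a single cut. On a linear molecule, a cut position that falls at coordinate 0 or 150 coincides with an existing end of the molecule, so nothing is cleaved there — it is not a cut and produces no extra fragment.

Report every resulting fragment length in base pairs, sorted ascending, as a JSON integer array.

[4,4,4,4,5,5,6,6,7,7,7,8,8,8,8,8,10,10,13,18]

Site scan:
  DwuIX AGCCGT/3: at [4, 17, 25, 43, 63, 98, 129] ⇒ [7, 20, 28, 46, 66, 101, 132]
  MvoVI GTGG/4: at [72, 120] ⇒ [76, 124]
  AzqIII CTTG/1: at [58, 93, 111, 135] ⇒ [59, 94, 112, 136]
  HnxVI CAAA/1: at [50, 54, 83, 106, 115, 143] ⇒ [51, 55, 84, 107, 116, 144]
  VbrX AAACCT/0: at [144] ⇒ [144]

All cut coordinates (distinct, sorted): [7, 20, 28, 46, 51, 55, 59, 66, 76, 84, 94, 101, 107, 112, 116, 124, 132, 136, 144]

Fragment lengths:
  [0,7): 7 bp
  [7,20): 13 bp
  [20,28): 8 bp
  [28,46): 18 bp
  [46,51): 5 bp
  [51,55): 4 bp
  [55,59): 4 bp
  [59,66): 7 bp
  [66,76): 10 bp
  [76,84): 8 bp
  [84,94): 10 bp
  [94,101): 7 bp
  [101,107): 6 bp
  [107,112): 5 bp
  [112,116): 4 bp
  [116,124): 8 bp
  [124,132): 8 bp
  [132,136): 4 bp
  [136,144): 8 bp
  [144,150): 6 bp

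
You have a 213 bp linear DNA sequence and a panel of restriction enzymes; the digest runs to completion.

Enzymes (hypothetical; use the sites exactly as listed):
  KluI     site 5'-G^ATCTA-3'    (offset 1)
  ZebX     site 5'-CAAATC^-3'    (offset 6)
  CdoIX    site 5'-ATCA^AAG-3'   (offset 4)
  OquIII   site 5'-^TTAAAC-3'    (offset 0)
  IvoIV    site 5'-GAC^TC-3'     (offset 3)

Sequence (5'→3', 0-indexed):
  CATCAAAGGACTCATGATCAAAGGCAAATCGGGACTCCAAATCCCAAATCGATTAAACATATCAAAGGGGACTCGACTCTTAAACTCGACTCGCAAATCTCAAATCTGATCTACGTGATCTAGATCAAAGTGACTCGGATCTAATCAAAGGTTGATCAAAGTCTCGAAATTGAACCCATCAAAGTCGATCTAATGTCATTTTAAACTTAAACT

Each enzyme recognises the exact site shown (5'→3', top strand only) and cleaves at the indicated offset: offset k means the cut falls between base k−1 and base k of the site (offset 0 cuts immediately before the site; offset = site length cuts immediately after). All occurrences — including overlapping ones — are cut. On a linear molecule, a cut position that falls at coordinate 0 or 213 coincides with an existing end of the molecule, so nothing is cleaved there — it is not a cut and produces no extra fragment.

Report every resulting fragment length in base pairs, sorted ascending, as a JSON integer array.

[2,2,2,4,5,5,5,6,6,6,7,7,7,7,8,8,9,9,9,9,10,10,11,11,12,13,23]

Site scan:
  KluI (GATCTA, off=1): starts [107, 116, 137, 186] → cuts [108, 117, 138, 187]
  ZebX (CAAATC, off=6): starts [24, 37, 44, 93, 100] → cuts [30, 43, 50, 99, 106]
  CdoIX (ATCAAAG, off=4): starts [1, 16, 60, 123, 143, 154, 177] → cuts [5, 20, 64, 127, 147, 158, 181]
  OquIII (TTAAAC, off=0): starts [52, 79, 200, 206] → cuts [52, 79, 200, 206]
  IvoIV (GACTC, off=3): starts [8, 32, 69, 74, 87, 131] → cuts [11, 35, 72, 77, 90, 134]

All cut coordinates (distinct, sorted): [5, 11, 20, 30, 35, 43, 50, 52, 64, 72, 77, 79, 90, 99, 106, 108, 117, 127, 134, 138, 147, 158, 181, 187, 200, 206]

Fragment lengths:
  [0,5): 5 bp
  [5,11): 6 bp
  [11,20): 9 bp
  [20,30): 10 bp
  [30,35): 5 bp
  [35,43): 8 bp
  [43,50): 7 bp
  [50,52): 2 bp
  [52,64): 12 bp
  [64,72): 8 bp
  [72,77): 5 bp
  [77,79): 2 bp
  [79,90): 11 bp
  [90,99): 9 bp
  [99,106): 7 bp
  [106,108): 2 bp
  [108,117): 9 bp
  [117,127): 10 bp
  [127,134): 7 bp
  [134,138): 4 bp
  [138,147): 9 bp
  [147,158): 11 bp
  [158,181): 23 bp
  [181,187): 6 bp
  [187,200): 13 bp
  [200,206): 6 bp
  [206,213): 7 bp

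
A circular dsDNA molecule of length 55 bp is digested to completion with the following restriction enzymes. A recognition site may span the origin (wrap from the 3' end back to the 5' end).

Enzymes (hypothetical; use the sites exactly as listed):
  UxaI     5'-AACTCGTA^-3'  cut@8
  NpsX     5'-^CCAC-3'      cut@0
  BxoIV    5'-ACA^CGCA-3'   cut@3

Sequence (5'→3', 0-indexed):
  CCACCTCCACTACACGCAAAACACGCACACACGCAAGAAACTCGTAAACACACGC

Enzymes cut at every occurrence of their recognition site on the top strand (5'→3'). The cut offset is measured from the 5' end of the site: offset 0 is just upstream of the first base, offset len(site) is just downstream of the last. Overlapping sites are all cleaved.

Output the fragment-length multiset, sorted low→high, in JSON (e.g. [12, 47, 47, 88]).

Scan for sites:
  UxaI AACTCGTA/8: at [38] ⇒ [46]
  NpsX CCAC/0: at [0, 6] ⇒ [0, 6]
  BxoIV ACACGCA/3: at [11, 20, 28] ⇒ [14, 23, 31]

Pooled cuts: [0, 6, 14, 23, 31, 46]

Fragments:
  0→6: 6 bp
  6→14: 8 bp
  14→23: 9 bp
  23→31: 8 bp
  31→46: 15 bp
  46→0 (wrap): 55-46+0 = 9 bp

[6,8,8,9,9,15]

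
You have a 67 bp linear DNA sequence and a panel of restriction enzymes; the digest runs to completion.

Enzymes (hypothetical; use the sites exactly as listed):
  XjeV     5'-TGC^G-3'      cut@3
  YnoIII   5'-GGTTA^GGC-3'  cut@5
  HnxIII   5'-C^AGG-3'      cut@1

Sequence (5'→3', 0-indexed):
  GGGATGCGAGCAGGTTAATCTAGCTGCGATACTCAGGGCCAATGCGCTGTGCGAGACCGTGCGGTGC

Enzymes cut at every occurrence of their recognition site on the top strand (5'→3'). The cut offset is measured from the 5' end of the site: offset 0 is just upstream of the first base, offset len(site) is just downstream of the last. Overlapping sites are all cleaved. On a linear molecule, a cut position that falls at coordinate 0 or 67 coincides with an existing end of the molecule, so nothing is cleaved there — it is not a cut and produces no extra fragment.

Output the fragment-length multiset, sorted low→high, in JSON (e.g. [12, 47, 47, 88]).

Scan for sites:
  XjeV (TGCG, off=3): starts [4, 24, 42, 49, 59] → cuts [7, 27, 45, 52, 62]
  YnoIII (GGTTAGGC, off=5): no sites
  HnxIII (CAGG, off=1): starts [10, 33] → cuts [11, 34]

Pooled cuts: [7, 11, 27, 34, 45, 52, 62]

Fragment lengths:
  [0,7): 7 bp
  [7,11): 4 bp
  [11,27): 16 bp
  [27,34): 7 bp
  [34,45): 11 bp
  [45,52): 7 bp
  [52,62): 10 bp
  [62,67): 5 bp

[4,5,7,7,7,10,11,16]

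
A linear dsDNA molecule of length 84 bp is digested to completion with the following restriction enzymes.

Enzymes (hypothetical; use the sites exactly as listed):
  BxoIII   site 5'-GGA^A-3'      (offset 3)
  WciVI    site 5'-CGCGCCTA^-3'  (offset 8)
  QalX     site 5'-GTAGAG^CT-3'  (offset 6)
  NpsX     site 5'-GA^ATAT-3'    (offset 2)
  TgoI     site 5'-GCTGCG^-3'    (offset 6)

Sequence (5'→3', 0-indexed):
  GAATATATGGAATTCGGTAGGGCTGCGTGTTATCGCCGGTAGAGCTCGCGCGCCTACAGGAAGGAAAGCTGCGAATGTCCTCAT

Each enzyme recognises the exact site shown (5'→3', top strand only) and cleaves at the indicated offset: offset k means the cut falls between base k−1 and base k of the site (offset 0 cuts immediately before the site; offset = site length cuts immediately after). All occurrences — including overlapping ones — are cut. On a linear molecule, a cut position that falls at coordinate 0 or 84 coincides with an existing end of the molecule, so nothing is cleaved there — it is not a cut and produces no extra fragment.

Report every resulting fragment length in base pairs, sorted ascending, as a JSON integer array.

Scan for sites:
  BxoIII GGAA/3: at [8, 58, 62] ⇒ [11, 61, 65]
  WciVI CGCGCCTA/8: at [48] ⇒ [56]
  QalX GTAGAGCT/6: at [38] ⇒ [44]
  NpsX GAATAT/2: at [0] ⇒ [2]
  TgoI GCTGCG/6: at [21, 67] ⇒ [27, 73]

All cut coordinates (distinct, sorted): [2, 11, 27, 44, 56, 61, 65, 73]

Fragments:
  [0,2): 2 bp
  [2,11): 9 bp
  [11,27): 16 bp
  [27,44): 17 bp
  [44,56): 12 bp
  [56,61): 5 bp
  [61,65): 4 bp
  [65,73): 8 bp
  [73,84): 11 bp

[2,4,5,8,9,11,12,16,17]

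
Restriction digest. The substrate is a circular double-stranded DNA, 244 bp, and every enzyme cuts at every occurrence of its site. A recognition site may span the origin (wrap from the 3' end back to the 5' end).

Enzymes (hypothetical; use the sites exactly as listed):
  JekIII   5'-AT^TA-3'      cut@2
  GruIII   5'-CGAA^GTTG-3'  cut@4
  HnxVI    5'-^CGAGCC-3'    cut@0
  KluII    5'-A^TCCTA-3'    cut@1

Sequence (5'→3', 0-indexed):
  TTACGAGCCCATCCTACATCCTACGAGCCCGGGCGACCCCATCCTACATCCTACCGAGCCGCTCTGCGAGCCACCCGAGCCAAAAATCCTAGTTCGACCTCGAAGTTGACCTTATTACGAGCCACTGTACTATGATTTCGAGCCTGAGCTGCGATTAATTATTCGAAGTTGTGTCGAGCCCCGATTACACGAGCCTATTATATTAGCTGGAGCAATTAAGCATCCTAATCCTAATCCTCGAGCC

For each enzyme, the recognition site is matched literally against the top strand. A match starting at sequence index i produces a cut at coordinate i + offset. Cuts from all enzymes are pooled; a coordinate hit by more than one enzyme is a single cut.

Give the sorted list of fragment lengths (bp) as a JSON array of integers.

Site scan:
  JekIII (ATTA, off=2): starts [113, 153, 157, 183, 196, 201, 214] → cuts [115, 155, 159, 185, 198, 203, 216]
  GruIII (CGAAGTTG, off=4): starts [100, 163] → cuts [104, 167]
  HnxVI (CGAGCC, off=0): starts [3, 23, 54, 66, 75, 117, 138, 174, 189, 238] → cuts [3, 23, 54, 66, 75, 117, 138, 174, 189, 238]
  KluII (ATCCTA, off=1): starts [10, 17, 40, 47, 85, 221, 227] → cuts [11, 18, 41, 48, 86, 222, 228]

Pooled cuts: [3, 11, 18, 23, 41, 48, 54, 66, 75, 86, 104, 115, 117, 138, 155, 159, 167, 174, 185, 189, 198, 203, 216, 222, 228, 238]

Fragment lengths:
  3→11: 8 bp
  11→18: 7 bp
  18→23: 5 bp
  23→41: 18 bp
  41→48: 7 bp
  48→54: 6 bp
  54→66: 12 bp
  66→75: 9 bp
  75→86: 11 bp
  86→104: 18 bp
  104→115: 11 bp
  115→117: 2 bp
  117→138: 21 bp
  138→155: 17 bp
  155→159: 4 bp
  159→167: 8 bp
  167→174: 7 bp
  174→185: 11 bp
  185→189: 4 bp
  189→198: 9 bp
  198→203: 5 bp
  203→216: 13 bp
  216→222: 6 bp
  222→228: 6 bp
  228→238: 10 bp
  238→3 (wrap): 244-238+3 = 9 bp

[2,4,4,5,5,6,6,6,7,7,7,8,8,9,9,9,10,11,11,11,12,13,17,18,18,21]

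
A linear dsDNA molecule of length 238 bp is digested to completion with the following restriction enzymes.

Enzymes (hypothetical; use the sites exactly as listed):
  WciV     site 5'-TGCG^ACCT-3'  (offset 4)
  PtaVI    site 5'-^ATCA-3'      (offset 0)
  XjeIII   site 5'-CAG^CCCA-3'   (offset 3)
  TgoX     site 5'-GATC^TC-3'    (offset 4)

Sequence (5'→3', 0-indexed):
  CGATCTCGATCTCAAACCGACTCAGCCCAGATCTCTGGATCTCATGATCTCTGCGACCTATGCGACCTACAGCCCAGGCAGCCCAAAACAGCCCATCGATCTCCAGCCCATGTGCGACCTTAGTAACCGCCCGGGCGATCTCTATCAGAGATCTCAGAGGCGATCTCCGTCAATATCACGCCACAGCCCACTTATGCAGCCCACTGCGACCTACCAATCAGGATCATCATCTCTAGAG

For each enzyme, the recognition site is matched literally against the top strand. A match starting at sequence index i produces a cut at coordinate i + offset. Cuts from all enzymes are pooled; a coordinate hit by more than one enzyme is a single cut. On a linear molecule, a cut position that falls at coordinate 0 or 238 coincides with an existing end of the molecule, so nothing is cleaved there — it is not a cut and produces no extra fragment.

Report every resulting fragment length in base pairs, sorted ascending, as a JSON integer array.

[3,3,5,5,6,6,6,8,8,8,8,8,9,9,9,9,10,10,10,10,12,12,13,13,14,24]

Per-enzyme occurrences:
  WciV (TGCGACCT, off=4): starts [51, 60, 112, 204] → cuts [55, 64, 116, 208]
  PtaVI (ATCA, off=0): starts [143, 174, 216, 222, 225] → cuts [143, 174, 216, 222, 225]
  XjeIII (CAGCCCA, off=3): starts [22, 69, 78, 88, 103, 183, 196] → cuts [25, 72, 81, 91, 106, 186, 199]
  TgoX (GATCTC, off=4): starts [1, 7, 29, 37, 45, 97, 136, 149, 161] → cuts [5, 11, 33, 41, 49, 101, 140, 153, 165]

Pooled cuts: [5, 11, 25, 33, 41, 49, 55, 64, 72, 81, 91, 101, 106, 116, 140, 143, 153, 165, 174, 186, 199, 208, 216, 222, 225]

Fragment lengths:
  [0,5): 5 bp
  [5,11): 6 bp
  [11,25): 14 bp
  [25,33): 8 bp
  [33,41): 8 bp
  [41,49): 8 bp
  [49,55): 6 bp
  [55,64): 9 bp
  [64,72): 8 bp
  [72,81): 9 bp
  [81,91): 10 bp
  [91,101): 10 bp
  [101,106): 5 bp
  [106,116): 10 bp
  [116,140): 24 bp
  [140,143): 3 bp
  [143,153): 10 bp
  [153,165): 12 bp
  [165,174): 9 bp
  [174,186): 12 bp
  [186,199): 13 bp
  [199,208): 9 bp
  [208,216): 8 bp
  [216,222): 6 bp
  [222,225): 3 bp
  [225,238): 13 bp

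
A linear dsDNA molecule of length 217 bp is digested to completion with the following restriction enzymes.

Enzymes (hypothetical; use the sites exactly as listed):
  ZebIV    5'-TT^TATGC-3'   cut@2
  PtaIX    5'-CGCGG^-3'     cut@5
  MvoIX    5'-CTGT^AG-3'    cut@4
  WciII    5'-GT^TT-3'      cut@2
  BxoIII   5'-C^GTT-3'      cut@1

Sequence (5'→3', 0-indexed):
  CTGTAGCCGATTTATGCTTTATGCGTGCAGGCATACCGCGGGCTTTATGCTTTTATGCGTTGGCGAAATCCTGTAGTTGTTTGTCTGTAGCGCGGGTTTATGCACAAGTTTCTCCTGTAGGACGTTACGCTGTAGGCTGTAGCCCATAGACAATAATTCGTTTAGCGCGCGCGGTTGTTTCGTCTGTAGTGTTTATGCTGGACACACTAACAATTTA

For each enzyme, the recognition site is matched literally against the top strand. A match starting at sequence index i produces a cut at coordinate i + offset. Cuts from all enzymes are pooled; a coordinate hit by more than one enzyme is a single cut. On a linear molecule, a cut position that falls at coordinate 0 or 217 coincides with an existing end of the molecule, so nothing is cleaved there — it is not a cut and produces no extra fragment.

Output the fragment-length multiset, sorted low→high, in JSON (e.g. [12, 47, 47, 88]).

[1,1,2,2,4,4,4,5,5,5,6,7,7,7,8,8,8,9,9,10,11,13,16,19,22,24]

Site scan:
  ZebIV (TTTATGC, off=2): starts [10, 17, 43, 51, 96, 191] → cuts [12, 19, 45, 53, 98, 193]
  PtaIX (CGCGG, off=5): starts [36, 90, 169] → cuts [41, 95, 174]
  MvoIX (CTGTAG, off=4): starts [0, 70, 84, 114, 129, 136, 183] → cuts [4, 74, 88, 118, 133, 140, 187]
  WciII (GTTT, off=2): starts [78, 95, 107, 159, 176, 190] → cuts [80, 97, 109, 161, 178, 192]
  BxoIII (CGTT, off=1): starts [57, 122, 158] → cuts [58, 123, 159]

Pooled cuts: [4, 12, 19, 41, 45, 53, 58, 74, 80, 88, 95, 97, 98, 109, 118, 123, 133, 140, 159, 161, 174, 178, 187, 192, 193]

Fragment lengths:
  [0,4): 4 bp
  [4,12): 8 bp
  [12,19): 7 bp
  [19,41): 22 bp
  [41,45): 4 bp
  [45,53): 8 bp
  [53,58): 5 bp
  [58,74): 16 bp
  [74,80): 6 bp
  [80,88): 8 bp
  [88,95): 7 bp
  [95,97): 2 bp
  [97,98): 1 bp
  [98,109): 11 bp
  [109,118): 9 bp
  [118,123): 5 bp
  [123,133): 10 bp
  [133,140): 7 bp
  [140,159): 19 bp
  [159,161): 2 bp
  [161,174): 13 bp
  [174,178): 4 bp
  [178,187): 9 bp
  [187,192): 5 bp
  [192,193): 1 bp
  [193,217): 24 bp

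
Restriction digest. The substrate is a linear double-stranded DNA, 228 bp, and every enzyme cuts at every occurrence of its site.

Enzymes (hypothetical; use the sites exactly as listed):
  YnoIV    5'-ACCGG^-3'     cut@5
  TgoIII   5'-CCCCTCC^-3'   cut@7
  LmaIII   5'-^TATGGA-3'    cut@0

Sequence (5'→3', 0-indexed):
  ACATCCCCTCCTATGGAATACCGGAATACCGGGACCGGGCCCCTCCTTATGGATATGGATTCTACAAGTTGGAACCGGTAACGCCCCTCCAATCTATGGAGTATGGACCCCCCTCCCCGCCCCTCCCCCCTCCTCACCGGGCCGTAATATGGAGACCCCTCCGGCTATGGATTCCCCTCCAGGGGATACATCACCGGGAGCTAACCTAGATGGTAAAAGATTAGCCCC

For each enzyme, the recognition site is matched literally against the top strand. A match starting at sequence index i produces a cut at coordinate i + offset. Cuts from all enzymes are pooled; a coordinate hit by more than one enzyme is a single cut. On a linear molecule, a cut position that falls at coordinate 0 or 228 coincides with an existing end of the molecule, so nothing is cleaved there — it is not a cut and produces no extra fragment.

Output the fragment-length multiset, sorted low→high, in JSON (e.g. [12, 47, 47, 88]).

Scan for sites:
  YnoIV ACCGG/5: at [19, 27, 33, 73, 135, 192] ⇒ [24, 32, 38, 78, 140, 197]
  TgoIII CCCCTCC/7: at [4, 39, 83, 109, 119, 126, 155, 173] ⇒ [11, 46, 90, 116, 126, 133, 162, 180]
  LmaIII TATGGA/0: at [11, 47, 53, 94, 101, 147, 165] ⇒ [11, 47, 53, 94, 101, 147, 165]

Pooled cuts: [11, 24, 32, 38, 46, 47, 53, 78, 90, 94, 101, 116, 126, 133, 140, 147, 162, 165, 180, 197]

Fragment lengths:
  [0,11): 11 bp
  [11,24): 13 bp
  [24,32): 8 bp
  [32,38): 6 bp
  [38,46): 8 bp
  [46,47): 1 bp
  [47,53): 6 bp
  [53,78): 25 bp
  [78,90): 12 bp
  [90,94): 4 bp
  [94,101): 7 bp
  [101,116): 15 bp
  [116,126): 10 bp
  [126,133): 7 bp
  [133,140): 7 bp
  [140,147): 7 bp
  [147,162): 15 bp
  [162,165): 3 bp
  [165,180): 15 bp
  [180,197): 17 bp
  [197,228): 31 bp

[1,3,4,6,6,7,7,7,7,8,8,10,11,12,13,15,15,15,17,25,31]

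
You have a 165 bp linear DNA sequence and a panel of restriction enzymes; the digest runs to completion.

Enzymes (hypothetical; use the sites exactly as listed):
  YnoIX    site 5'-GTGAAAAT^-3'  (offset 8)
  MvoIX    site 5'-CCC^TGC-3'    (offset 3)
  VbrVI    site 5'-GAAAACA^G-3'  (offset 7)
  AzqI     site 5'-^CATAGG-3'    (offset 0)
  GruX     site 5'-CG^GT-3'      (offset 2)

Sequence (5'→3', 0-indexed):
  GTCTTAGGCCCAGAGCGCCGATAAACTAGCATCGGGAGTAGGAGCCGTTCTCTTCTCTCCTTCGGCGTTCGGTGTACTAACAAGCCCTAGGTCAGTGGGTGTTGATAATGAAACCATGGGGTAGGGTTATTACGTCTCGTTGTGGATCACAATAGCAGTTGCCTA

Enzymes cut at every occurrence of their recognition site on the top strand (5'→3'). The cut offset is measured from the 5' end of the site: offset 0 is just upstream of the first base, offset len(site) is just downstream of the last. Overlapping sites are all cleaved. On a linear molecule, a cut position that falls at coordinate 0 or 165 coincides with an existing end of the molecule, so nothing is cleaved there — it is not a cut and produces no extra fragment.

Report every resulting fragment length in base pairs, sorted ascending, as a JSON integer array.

[71,94]

Per-enzyme occurrences:
  YnoIX (GTGAAAAT, off=8): no sites
  MvoIX (CCCTGC, off=3): no sites
  VbrVI (GAAAACAG, off=7): no sites
  AzqI (CATAGG, off=0): no sites
  GruX CGGT/2: at [69] ⇒ [71]

All cut coordinates (distinct, sorted): [71]

Fragments:
  [0,71): 71 bp
  [71,165): 94 bp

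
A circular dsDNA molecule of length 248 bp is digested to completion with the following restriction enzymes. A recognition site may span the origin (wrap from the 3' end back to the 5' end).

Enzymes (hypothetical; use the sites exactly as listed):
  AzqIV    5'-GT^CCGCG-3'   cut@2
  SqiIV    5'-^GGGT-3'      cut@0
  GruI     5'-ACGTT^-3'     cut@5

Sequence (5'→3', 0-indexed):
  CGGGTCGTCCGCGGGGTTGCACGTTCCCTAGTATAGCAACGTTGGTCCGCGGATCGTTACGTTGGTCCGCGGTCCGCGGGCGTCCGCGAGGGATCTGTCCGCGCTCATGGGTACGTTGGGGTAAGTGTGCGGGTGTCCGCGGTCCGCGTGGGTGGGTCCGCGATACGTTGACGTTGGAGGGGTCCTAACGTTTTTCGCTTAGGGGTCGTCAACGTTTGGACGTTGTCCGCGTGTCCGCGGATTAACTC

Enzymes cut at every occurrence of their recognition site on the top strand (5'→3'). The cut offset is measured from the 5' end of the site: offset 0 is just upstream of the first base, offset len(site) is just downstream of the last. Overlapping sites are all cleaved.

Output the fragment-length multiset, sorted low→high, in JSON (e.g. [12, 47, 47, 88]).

Scan for sites:
  AzqIV GTCCGCG/2: at [6, 44, 64, 71, 81, 96, 134, 141, 155, 224, 232] ⇒ [8, 46, 66, 73, 83, 98, 136, 143, 157, 226, 234]
  SqiIV GGGT/0: at [1, 13, 108, 118, 130, 149, 153, 179, 202] ⇒ [1, 13, 108, 118, 130, 149, 153, 179, 202]
  GruI ACGTT/5: at [20, 38, 58, 112, 164, 170, 187, 211, 219] ⇒ [25, 43, 63, 117, 169, 175, 192, 216, 224]

All cut coordinates (distinct, sorted): [1, 8, 13, 25, 43, 46, 63, 66, 73, 83, 98, 108, 117, 118, 130, 136, 143, 149, 153, 157, 169, 175, 179, 192, 202, 216, 224, 226, 234]

Fragments:
  1→8: 7 bp
  8→13: 5 bp
  13→25: 12 bp
  25→43: 18 bp
  43→46: 3 bp
  46→63: 17 bp
  63→66: 3 bp
  66→73: 7 bp
  73→83: 10 bp
  83→98: 15 bp
  98→108: 10 bp
  108→117: 9 bp
  117→118: 1 bp
  118→130: 12 bp
  130→136: 6 bp
  136→143: 7 bp
  143→149: 6 bp
  149→153: 4 bp
  153→157: 4 bp
  157→169: 12 bp
  169→175: 6 bp
  175→179: 4 bp
  179→192: 13 bp
  192→202: 10 bp
  202→216: 14 bp
  216→224: 8 bp
  224→226: 2 bp
  226→234: 8 bp
  234→1 (wrap): 248-234+1 = 15 bp

[1,2,3,3,4,4,4,5,6,6,6,7,7,7,8,8,9,10,10,10,12,12,12,13,14,15,15,17,18]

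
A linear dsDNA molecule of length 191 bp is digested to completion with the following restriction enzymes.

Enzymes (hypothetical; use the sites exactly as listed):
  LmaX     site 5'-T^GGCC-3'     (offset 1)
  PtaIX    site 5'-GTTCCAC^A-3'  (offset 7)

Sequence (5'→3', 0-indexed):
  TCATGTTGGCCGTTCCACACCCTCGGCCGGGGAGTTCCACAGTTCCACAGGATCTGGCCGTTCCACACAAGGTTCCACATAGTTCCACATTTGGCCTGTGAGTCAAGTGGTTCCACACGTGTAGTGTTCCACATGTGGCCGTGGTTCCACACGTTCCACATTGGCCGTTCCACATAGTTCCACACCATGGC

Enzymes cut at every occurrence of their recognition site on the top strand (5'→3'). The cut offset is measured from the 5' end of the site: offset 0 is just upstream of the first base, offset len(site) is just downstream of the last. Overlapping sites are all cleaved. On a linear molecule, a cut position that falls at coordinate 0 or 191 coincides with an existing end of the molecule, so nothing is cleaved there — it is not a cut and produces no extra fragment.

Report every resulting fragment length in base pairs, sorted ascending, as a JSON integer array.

Scan for sites:
  LmaX (TGGCC, off=1): starts [6, 54, 91, 135, 161] → cuts [7, 55, 92, 136, 162]
  PtaIX (GTTCCACA, off=7): starts [11, 33, 41, 59, 71, 81, 109, 125, 143, 152, 166, 176] → cuts [18, 40, 48, 66, 78, 88, 116, 132, 150, 159, 173, 183]

Pooled cuts: [7, 18, 40, 48, 55, 66, 78, 88, 92, 116, 132, 136, 150, 159, 162, 173, 183]

Fragments:
  [0,7): 7 bp
  [7,18): 11 bp
  [18,40): 22 bp
  [40,48): 8 bp
  [48,55): 7 bp
  [55,66): 11 bp
  [66,78): 12 bp
  [78,88): 10 bp
  [88,92): 4 bp
  [92,116): 24 bp
  [116,132): 16 bp
  [132,136): 4 bp
  [136,150): 14 bp
  [150,159): 9 bp
  [159,162): 3 bp
  [162,173): 11 bp
  [173,183): 10 bp
  [183,191): 8 bp

[3,4,4,7,7,8,8,9,10,10,11,11,11,12,14,16,22,24]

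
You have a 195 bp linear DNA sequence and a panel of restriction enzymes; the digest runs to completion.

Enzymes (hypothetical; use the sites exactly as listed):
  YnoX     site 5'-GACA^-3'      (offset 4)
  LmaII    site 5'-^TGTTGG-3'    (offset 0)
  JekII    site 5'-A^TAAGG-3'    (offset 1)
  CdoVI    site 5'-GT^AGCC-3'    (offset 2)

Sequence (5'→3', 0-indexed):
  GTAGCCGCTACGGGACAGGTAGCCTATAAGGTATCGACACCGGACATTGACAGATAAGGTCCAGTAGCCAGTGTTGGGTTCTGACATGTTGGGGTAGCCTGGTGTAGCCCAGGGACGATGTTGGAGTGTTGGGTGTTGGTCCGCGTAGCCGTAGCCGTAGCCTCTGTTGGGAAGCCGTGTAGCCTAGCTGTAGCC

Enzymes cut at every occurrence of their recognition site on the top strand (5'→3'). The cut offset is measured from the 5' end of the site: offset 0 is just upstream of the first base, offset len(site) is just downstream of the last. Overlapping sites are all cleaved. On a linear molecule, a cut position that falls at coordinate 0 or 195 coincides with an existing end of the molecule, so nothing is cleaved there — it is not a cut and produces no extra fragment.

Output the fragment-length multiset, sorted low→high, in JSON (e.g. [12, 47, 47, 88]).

Per-enzyme occurrences:
  YnoX GACA/4: at [13, 35, 42, 48, 82] ⇒ [17, 39, 46, 52, 86]
  LmaII TGTTGG/0: at [71, 86, 118, 126, 133, 164] ⇒ [71, 86, 118, 126, 133, 164]
  JekII ATAAGG/1: at [25, 53] ⇒ [26, 54]
  CdoVI GTAGCC/2: at [0, 18, 63, 93, 103, 144, 150, 156, 178, 189] ⇒ [2, 20, 65, 95, 105, 146, 152, 158, 180, 191]

All cut coordinates (distinct, sorted): [2, 17, 20, 26, 39, 46, 52, 54, 65, 71, 86, 95, 105, 118, 126, 133, 146, 152, 158, 164, 180, 191]

Fragments:
  [0,2): 2 bp
  [2,17): 15 bp
  [17,20): 3 bp
  [20,26): 6 bp
  [26,39): 13 bp
  [39,46): 7 bp
  [46,52): 6 bp
  [52,54): 2 bp
  [54,65): 11 bp
  [65,71): 6 bp
  [71,86): 15 bp
  [86,95): 9 bp
  [95,105): 10 bp
  [105,118): 13 bp
  [118,126): 8 bp
  [126,133): 7 bp
  [133,146): 13 bp
  [146,152): 6 bp
  [152,158): 6 bp
  [158,164): 6 bp
  [164,180): 16 bp
  [180,191): 11 bp
  [191,195): 4 bp

[2,2,3,4,6,6,6,6,6,6,7,7,8,9,10,11,11,13,13,13,15,15,16]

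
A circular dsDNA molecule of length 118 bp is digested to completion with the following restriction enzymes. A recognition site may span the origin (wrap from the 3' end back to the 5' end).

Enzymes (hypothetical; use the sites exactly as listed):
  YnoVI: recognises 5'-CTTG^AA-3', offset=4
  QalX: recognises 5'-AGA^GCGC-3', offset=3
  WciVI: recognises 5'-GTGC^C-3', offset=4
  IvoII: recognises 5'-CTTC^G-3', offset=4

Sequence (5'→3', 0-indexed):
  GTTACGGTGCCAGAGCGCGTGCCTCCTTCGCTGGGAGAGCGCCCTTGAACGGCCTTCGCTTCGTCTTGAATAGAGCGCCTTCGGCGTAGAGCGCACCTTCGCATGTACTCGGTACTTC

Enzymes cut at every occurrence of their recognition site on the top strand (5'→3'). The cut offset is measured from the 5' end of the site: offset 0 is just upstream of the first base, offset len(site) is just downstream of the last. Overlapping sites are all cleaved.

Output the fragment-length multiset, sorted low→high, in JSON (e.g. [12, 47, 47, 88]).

[4,5,6,6,7,8,8,8,9,9,10,10,10,18]

Site scan:
  YnoVI (CTTGAA, off=4): starts [43, 64] → cuts [47, 68]
  QalX (AGAGCGC, off=3): starts [11, 35, 71, 87] → cuts [14, 38, 74, 90]
  WciVI (GTGCC, off=4): starts [6, 18] → cuts [10, 22]
  IvoII (CTTCG, off=4): starts [25, 53, 58, 78, 96, 114] → cuts [0, 29, 57, 62, 82, 100]

All cut coordinates (distinct, sorted): [0, 10, 14, 22, 29, 38, 47, 57, 62, 68, 74, 82, 90, 100]

Fragments:
  0→10: 10 bp
  10→14: 4 bp
  14→22: 8 bp
  22→29: 7 bp
  29→38: 9 bp
  38→47: 9 bp
  47→57: 10 bp
  57→62: 5 bp
  62→68: 6 bp
  68→74: 6 bp
  74→82: 8 bp
  82→90: 8 bp
  90→100: 10 bp
  100→0 (wrap): 118-100+0 = 18 bp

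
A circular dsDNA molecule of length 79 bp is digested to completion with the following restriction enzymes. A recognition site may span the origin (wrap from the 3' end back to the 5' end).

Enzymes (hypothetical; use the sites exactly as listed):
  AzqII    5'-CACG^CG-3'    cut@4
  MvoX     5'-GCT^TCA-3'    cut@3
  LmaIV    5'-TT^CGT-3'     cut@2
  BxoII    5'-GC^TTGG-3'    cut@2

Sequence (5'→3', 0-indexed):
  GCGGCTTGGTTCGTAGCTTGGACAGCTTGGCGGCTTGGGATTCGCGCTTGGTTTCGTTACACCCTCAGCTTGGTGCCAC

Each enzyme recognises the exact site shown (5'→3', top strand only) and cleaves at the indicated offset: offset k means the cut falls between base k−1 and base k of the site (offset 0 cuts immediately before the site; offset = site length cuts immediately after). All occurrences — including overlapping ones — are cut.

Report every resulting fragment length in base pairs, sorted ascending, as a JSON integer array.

Site scan:
  AzqII (CACGCG, off=4): starts [76] → cuts [1]
  MvoX (GCTTCA, off=3): no sites
  LmaIV (TTCGT, off=2): starts [9, 52] → cuts [11, 54]
  BxoII (GCTTGG, off=2): starts [3, 15, 24, 32, 45, 67] → cuts [5, 17, 26, 34, 47, 69]

All cut coordinates (distinct, sorted): [1, 5, 11, 17, 26, 34, 47, 54, 69]

Fragment lengths:
  1→5: 4 bp
  5→11: 6 bp
  11→17: 6 bp
  17→26: 9 bp
  26→34: 8 bp
  34→47: 13 bp
  47→54: 7 bp
  54→69: 15 bp
  69→1 (wrap): 79-69+1 = 11 bp

[4,6,6,7,8,9,11,13,15]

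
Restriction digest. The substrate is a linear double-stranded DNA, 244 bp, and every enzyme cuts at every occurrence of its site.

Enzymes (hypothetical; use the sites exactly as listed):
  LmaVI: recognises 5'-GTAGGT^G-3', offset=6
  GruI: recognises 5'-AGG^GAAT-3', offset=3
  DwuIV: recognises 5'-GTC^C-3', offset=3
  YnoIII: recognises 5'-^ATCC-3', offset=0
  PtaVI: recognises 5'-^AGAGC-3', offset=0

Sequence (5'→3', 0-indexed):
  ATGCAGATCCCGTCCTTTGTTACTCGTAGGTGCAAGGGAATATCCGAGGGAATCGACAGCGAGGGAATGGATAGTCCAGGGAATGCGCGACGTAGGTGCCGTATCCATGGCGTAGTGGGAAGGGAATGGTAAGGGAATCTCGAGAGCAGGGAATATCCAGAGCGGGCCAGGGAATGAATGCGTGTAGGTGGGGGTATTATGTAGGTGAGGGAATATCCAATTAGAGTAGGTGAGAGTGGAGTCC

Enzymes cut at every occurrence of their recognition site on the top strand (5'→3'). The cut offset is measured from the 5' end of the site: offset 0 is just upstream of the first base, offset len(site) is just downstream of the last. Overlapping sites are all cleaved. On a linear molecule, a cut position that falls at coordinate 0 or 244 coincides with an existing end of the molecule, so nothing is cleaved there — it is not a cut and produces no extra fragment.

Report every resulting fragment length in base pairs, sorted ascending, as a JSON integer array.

[1,4,4,4,4,4,4,5,6,6,8,8,8,8,11,12,12,13,15,17,17,17,17,18,21]

Per-enzyme occurrences:
  LmaVI GTAGGTG/6: at [25, 91, 183, 200, 225] ⇒ [31, 97, 189, 206, 231]
  GruI AGGGAAT/3: at [34, 46, 61, 77, 120, 131, 147, 168, 207] ⇒ [37, 49, 64, 80, 123, 134, 150, 171, 210]
  DwuIV GTCC/3: at [11, 73, 240] ⇒ [14, 76, 243]
  YnoIII ATCC/0: at [6, 41, 102, 154, 214] ⇒ [6, 41, 102, 154, 214]
  PtaVI AGAGC/0: at [142, 158] ⇒ [142, 158]

All cut coordinates (distinct, sorted): [6, 14, 31, 37, 41, 49, 64, 76, 80, 97, 102, 123, 134, 142, 150, 154, 158, 171, 189, 206, 210, 214, 231, 243]

Fragment lengths:
  [0,6): 6 bp
  [6,14): 8 bp
  [14,31): 17 bp
  [31,37): 6 bp
  [37,41): 4 bp
  [41,49): 8 bp
  [49,64): 15 bp
  [64,76): 12 bp
  [76,80): 4 bp
  [80,97): 17 bp
  [97,102): 5 bp
  [102,123): 21 bp
  [123,134): 11 bp
  [134,142): 8 bp
  [142,150): 8 bp
  [150,154): 4 bp
  [154,158): 4 bp
  [158,171): 13 bp
  [171,189): 18 bp
  [189,206): 17 bp
  [206,210): 4 bp
  [210,214): 4 bp
  [214,231): 17 bp
  [231,243): 12 bp
  [243,244): 1 bp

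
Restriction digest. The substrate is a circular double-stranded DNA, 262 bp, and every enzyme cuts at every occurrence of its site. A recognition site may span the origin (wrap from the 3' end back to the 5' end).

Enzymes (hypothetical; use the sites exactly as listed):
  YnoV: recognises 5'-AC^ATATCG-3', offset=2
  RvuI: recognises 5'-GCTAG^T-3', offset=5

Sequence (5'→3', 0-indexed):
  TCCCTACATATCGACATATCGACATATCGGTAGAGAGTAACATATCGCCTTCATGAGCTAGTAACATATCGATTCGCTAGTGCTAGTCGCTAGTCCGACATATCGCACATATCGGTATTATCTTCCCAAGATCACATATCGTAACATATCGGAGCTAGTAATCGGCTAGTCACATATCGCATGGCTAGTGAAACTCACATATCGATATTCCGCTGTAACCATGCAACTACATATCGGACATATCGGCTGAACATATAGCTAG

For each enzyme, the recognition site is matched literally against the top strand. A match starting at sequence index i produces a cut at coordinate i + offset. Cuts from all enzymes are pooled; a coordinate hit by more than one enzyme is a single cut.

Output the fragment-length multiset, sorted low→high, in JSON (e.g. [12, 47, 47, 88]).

Per-enzyme occurrences:
  YnoV ACATATCG/2: at [5, 13, 21, 39, 63, 97, 106, 133, 143, 171, 196, 228, 237] ⇒ [7, 15, 23, 41, 65, 99, 108, 135, 145, 173, 198, 230, 239]
  RvuI GCTAGT/5: at [56, 75, 81, 88, 153, 164, 183, 257] ⇒ [0, 61, 80, 86, 93, 158, 169, 188]

Pooled cuts: [0, 7, 15, 23, 41, 61, 65, 80, 86, 93, 99, 108, 135, 145, 158, 169, 173, 188, 198, 230, 239]

Fragment lengths:
  0→7: 7 bp
  7→15: 8 bp
  15→23: 8 bp
  23→41: 18 bp
  41→61: 20 bp
  61→65: 4 bp
  65→80: 15 bp
  80→86: 6 bp
  86→93: 7 bp
  93→99: 6 bp
  99→108: 9 bp
  108→135: 27 bp
  135→145: 10 bp
  145→158: 13 bp
  158→169: 11 bp
  169→173: 4 bp
  173→188: 15 bp
  188→198: 10 bp
  198→230: 32 bp
  230→239: 9 bp
  239→0 (wrap): 262-239+0 = 23 bp

[4,4,6,6,7,7,8,8,9,9,10,10,11,13,15,15,18,20,23,27,32]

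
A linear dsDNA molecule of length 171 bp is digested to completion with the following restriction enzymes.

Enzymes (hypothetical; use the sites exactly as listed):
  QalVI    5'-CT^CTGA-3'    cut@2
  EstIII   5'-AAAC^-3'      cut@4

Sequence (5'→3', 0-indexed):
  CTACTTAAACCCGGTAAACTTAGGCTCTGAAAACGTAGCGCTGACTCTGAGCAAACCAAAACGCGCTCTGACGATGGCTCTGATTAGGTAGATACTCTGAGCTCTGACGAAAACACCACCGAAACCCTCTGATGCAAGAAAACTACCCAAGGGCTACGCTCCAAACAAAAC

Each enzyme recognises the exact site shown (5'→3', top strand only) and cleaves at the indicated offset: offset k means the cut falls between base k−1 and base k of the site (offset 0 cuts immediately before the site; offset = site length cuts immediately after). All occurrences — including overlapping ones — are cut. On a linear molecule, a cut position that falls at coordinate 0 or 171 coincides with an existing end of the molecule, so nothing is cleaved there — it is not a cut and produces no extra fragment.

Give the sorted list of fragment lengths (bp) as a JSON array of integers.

Scan for sites:
  QalVI (CTCTGA, off=2): starts [24, 44, 65, 77, 94, 101, 126] → cuts [26, 46, 67, 79, 96, 103, 128]
  EstIII (AAAC, off=4): starts [6, 15, 30, 52, 58, 110, 121, 139, 162, 167] → cuts [10, 19, 34, 56, 62, 114, 125, 143, 166] (position 171 is a terminus of the linear molecule — no cut)

All cut coordinates (distinct, sorted): [10, 19, 26, 34, 46, 56, 62, 67, 79, 96, 103, 114, 125, 128, 143, 166]

Fragment lengths:
  [0,10): 10 bp
  [10,19): 9 bp
  [19,26): 7 bp
  [26,34): 8 bp
  [34,46): 12 bp
  [46,56): 10 bp
  [56,62): 6 bp
  [62,67): 5 bp
  [67,79): 12 bp
  [79,96): 17 bp
  [96,103): 7 bp
  [103,114): 11 bp
  [114,125): 11 bp
  [125,128): 3 bp
  [128,143): 15 bp
  [143,166): 23 bp
  [166,171): 5 bp

[3,5,5,6,7,7,8,9,10,10,11,11,12,12,15,17,23]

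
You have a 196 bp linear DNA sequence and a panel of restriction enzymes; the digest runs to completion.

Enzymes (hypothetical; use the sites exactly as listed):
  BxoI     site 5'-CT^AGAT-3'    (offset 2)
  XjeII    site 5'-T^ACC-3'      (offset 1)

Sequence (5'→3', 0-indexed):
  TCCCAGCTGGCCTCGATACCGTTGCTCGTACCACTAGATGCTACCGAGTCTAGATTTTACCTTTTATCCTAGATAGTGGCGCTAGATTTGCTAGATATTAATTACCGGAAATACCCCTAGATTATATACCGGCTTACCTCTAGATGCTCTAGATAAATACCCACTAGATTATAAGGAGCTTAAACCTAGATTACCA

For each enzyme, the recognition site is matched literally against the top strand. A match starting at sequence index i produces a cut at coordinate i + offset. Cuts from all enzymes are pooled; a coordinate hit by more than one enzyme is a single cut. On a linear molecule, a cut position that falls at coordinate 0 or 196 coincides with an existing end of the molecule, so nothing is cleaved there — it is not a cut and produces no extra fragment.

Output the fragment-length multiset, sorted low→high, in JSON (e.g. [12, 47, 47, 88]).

Per-enzyme occurrences:
  BxoI CTAGAT/2: at [33, 49, 68, 81, 90, 116, 139, 148, 163, 185] ⇒ [35, 51, 70, 83, 92, 118, 141, 150, 165, 187]
  XjeII TACC/1: at [16, 28, 41, 57, 102, 111, 126, 134, 157, 191] ⇒ [17, 29, 42, 58, 103, 112, 127, 135, 158, 192]

Pooled cuts: [17, 29, 35, 42, 51, 58, 70, 83, 92, 103, 112, 118, 127, 135, 141, 150, 158, 165, 187, 192]

Fragments:
  [0,17): 17 bp
  [17,29): 12 bp
  [29,35): 6 bp
  [35,42): 7 bp
  [42,51): 9 bp
  [51,58): 7 bp
  [58,70): 12 bp
  [70,83): 13 bp
  [83,92): 9 bp
  [92,103): 11 bp
  [103,112): 9 bp
  [112,118): 6 bp
  [118,127): 9 bp
  [127,135): 8 bp
  [135,141): 6 bp
  [141,150): 9 bp
  [150,158): 8 bp
  [158,165): 7 bp
  [165,187): 22 bp
  [187,192): 5 bp
  [192,196): 4 bp

[4,5,6,6,6,7,7,7,8,8,9,9,9,9,9,11,12,12,13,17,22]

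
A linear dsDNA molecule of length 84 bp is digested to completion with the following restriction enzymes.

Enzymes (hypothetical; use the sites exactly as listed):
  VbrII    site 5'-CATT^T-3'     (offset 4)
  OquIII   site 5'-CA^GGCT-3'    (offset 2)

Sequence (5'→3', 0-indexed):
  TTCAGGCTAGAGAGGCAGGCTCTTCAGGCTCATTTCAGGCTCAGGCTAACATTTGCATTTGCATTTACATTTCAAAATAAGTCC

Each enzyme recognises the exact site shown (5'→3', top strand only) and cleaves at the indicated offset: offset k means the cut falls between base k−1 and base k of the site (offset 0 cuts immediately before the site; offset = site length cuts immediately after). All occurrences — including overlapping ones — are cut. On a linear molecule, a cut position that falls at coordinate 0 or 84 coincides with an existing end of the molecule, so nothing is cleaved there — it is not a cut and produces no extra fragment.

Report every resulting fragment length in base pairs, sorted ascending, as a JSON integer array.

Scan for sites:
  VbrII (CATTT, off=4): starts [30, 49, 55, 61, 67] → cuts [34, 53, 59, 65, 71]
  OquIII (CAGGCT, off=2): starts [2, 15, 24, 35, 41] → cuts [4, 17, 26, 37, 43]

All cut coordinates (distinct, sorted): [4, 17, 26, 34, 37, 43, 53, 59, 65, 71]

Fragments:
  [0,4): 4 bp
  [4,17): 13 bp
  [17,26): 9 bp
  [26,34): 8 bp
  [34,37): 3 bp
  [37,43): 6 bp
  [43,53): 10 bp
  [53,59): 6 bp
  [59,65): 6 bp
  [65,71): 6 bp
  [71,84): 13 bp

[3,4,6,6,6,6,8,9,10,13,13]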